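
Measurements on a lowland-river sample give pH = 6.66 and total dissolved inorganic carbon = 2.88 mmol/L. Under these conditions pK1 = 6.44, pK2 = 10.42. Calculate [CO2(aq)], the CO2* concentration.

α₀ = 1 / (1 + K1/[H⁺] + K1K2/[H⁺]²) = 1 / (1 + 10^+0.22 + 10^-3.54)
   = 1 / (1 + 1.6596 + 0.00028840) = 1/2.6599 = 0.3760
[CO2*] = α₀ × DIC = 0.3760 × 2.88 = 1.08 mmol/L

[CO2*] = 1.08 mmol/L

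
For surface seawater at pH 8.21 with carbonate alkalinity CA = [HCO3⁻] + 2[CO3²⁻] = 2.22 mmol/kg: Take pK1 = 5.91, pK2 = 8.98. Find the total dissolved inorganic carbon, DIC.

CA = [HCO3⁻] + 2[CO3²⁻] = (α₁ + 2α₂)·DIC
At pH 8.21: [H⁺]/K1 = 10^-2.30 = 0.0050119, K2/[H⁺] = 10^-0.77 = 0.16982
α₁ = 1/(1 + 0.0050119 + 0.16982) = 1/1.1748 = 0.8512; α₂ = α₁·K2/[H⁺] = 0.1446
α₁ + 2α₂ = 1.1403
DIC = CA / (α₁ + 2α₂) = 2.22 / 1.1403 = 1.95 mmol/kg

DIC = 1.95 mmol/kg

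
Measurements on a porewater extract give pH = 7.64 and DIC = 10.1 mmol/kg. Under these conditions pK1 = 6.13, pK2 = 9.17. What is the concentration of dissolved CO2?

[CO2*] = 0.294 mmol/kg

α₀ = 1 / (1 + K1/[H⁺] + K1K2/[H⁺]²) = 1 / (1 + 10^+1.51 + 10^-0.02)
   = 1 / (1 + 32.359 + 0.95499) = 1/34.314 = 0.02914
[CO2*] = α₀ × DIC = 0.02914 × 10.1 = 0.294 mmol/kg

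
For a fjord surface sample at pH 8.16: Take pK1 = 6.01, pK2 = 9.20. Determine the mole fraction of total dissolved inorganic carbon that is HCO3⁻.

α₁ = 1 / (1 + [H⁺]/K1 + K2/[H⁺]) = 1 / (1 + 10^-2.15 + 10^-1.04)
   = 1 / (1 + 0.0070795 + 0.091201) = 1/1.0983 = 0.9105

α₁ = 0.911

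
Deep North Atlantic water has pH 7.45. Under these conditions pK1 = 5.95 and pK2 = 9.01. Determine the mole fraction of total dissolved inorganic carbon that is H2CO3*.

α₀ = 0.0299

α₀ = 1 / (1 + K1/[H⁺] + K1K2/[H⁺]²) = 1 / (1 + 10^+1.50 + 10^-0.06)
   = 1 / (1 + 31.623 + 0.87096) = 1/33.494 = 0.02986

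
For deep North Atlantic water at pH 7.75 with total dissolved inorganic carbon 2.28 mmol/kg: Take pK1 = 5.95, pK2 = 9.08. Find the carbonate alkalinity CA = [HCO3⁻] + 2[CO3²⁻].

CA = [HCO3⁻] + 2[CO3²⁻] = (α₁ + 2α₂)·DIC
At pH 7.75: [H⁺]/K1 = 10^-1.80 = 0.015849, K2/[H⁺] = 10^-1.33 = 0.046774
α₁ = 1/(1 + 0.015849 + 0.046774) = 1/1.0626 = 0.9411; α₂ = α₁·K2/[H⁺] = 0.04402
α₁ + 2α₂ = 1.0291
CA = 1.0291 × 2.28 = 2.35 mmol/kg

CA = 2.35 mmol/kg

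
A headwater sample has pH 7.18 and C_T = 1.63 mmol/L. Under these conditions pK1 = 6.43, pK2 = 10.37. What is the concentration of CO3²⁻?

[CO3²⁻] = 0.893 μmol/L

α₂ = 1 / (1 + [H⁺]/K2 + [H⁺]²/(K1K2)) = 1 / (1 + 10^+3.19 + 10^+2.44)
   = 1 / (1 + 1548.8 + 275.42) = 1/1825.2 = 0.0005479
[CO3²⁻] = α₂ × DIC = 0.0005479 × 1.63 = 0.000893 mmol/L = 0.893 μmol/L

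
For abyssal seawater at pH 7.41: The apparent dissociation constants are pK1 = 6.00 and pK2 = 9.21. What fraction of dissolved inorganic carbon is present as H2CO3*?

α₀ = 0.0369

α₀ = 1 / (1 + K1/[H⁺] + K1K2/[H⁺]²) = 1 / (1 + 10^+1.41 + 10^-0.39)
   = 1 / (1 + 25.704 + 0.40738) = 1/27.111 = 0.03688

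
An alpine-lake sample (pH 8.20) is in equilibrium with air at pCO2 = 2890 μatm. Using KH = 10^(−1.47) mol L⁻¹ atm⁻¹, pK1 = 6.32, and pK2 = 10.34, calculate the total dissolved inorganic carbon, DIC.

DIC = 7.58 mmol/L

[CO2*] = KH · pCO2 = 10^(−1.47) × 2890×10^-6 = 9.793×10^-5 mol/L
α₀ = 1/(1 + K1/[H⁺] + K1K2/[H⁺]²) = 1/(1 + 10^+1.88 + 10^-0.26) = 0.01292
DIC = [CO2*]/α₀ = 9.793×10^-5 / 0.01292 = 7.58 mmol/L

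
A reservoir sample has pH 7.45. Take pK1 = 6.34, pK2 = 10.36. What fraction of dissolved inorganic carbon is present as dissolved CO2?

α₀ = 1 / (1 + K1/[H⁺] + K1K2/[H⁺]²) = 1 / (1 + 10^+1.11 + 10^-1.80)
   = 1 / (1 + 12.882 + 0.015849) = 1/13.898 = 0.07195

α₀ = 0.0720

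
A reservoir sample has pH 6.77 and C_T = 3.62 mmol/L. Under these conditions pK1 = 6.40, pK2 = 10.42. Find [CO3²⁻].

[CO3²⁻] = 0.568 μmol/L

α₂ = 1 / (1 + [H⁺]/K2 + [H⁺]²/(K1K2)) = 1 / (1 + 10^+3.65 + 10^+3.28)
   = 1 / (1 + 4466.8 + 1905.5) = 1/6373.3 = 0.0001569
[CO3²⁻] = α₂ × DIC = 0.0001569 × 3.62 = 0.000568 mmol/L = 0.568 μmol/L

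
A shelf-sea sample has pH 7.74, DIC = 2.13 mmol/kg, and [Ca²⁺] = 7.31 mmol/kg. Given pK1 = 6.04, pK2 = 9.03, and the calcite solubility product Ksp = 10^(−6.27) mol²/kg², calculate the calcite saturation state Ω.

Ω = 1.39

α₂ = 1 / (1 + [H⁺]/K2 + [H⁺]²/(K1K2)) = 1 / (1 + 10^+1.29 + 10^-0.41)
   = 1 / (1 + 19.498 + 0.38905) = 1/20.887 = 0.04788
[CO3²⁻] = α₂ × DIC = 0.04788 × 2.13 = 0.1020 mmol/kg
Ksp = 10^(−6.27) = 5.370×10^-7
Ω = [Ca²⁺][CO3²⁻]/Ksp = (7.31×10^-3)(1.020×10^-4) / 5.370×10^-7 = 1.39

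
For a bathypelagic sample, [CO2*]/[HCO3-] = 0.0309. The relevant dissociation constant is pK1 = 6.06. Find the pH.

From K1 = [H⁺][HCO3-]/[CO2*]:  pH = pK1 − log₁₀([CO2*]/[HCO3-])
log₁₀(0.0309) = -1.510
pH = 6.06 − (-1.510) = 7.57

pH = 7.57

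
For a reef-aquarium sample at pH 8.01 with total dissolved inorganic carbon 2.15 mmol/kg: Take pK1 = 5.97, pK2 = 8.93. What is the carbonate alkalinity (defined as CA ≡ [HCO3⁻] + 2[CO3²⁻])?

CA = [HCO3⁻] + 2[CO3²⁻] = (α₁ + 2α₂)·DIC
At pH 8.01: [H⁺]/K1 = 10^-2.04 = 0.0091201, K2/[H⁺] = 10^-0.92 = 0.12023
α₁ = 1/(1 + 0.0091201 + 0.12023) = 1/1.1293 = 0.8855; α₂ = α₁·K2/[H⁺] = 0.1065
α₁ + 2α₂ = 1.0984
CA = 1.0984 × 2.15 = 2.36 mmol/kg

CA = 2.36 mmol/kg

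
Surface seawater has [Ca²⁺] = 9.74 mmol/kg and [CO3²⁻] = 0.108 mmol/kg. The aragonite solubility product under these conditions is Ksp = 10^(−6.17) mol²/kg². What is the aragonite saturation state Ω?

Ω = 1.56

Ksp = 10^(−6.17) = 6.761×10^-7
Ω = [Ca²⁺][CO3²⁻]/Ksp = (9.74×10^-3)(0.108×10^-3) / 6.761×10^-7 = 1.56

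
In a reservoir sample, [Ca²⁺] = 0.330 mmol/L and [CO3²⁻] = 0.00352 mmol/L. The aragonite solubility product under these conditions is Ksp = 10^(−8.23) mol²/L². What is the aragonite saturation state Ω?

Ω = 0.197

Ksp = 10^(−8.23) = 5.888×10^-9
Ω = [Ca²⁺][CO3²⁻]/Ksp = (0.330×10^-3)(0.00352×10^-3) / 5.888×10^-9 = 0.197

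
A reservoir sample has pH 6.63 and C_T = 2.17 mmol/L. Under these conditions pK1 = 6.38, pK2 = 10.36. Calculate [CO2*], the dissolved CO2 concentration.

α₀ = 1 / (1 + K1/[H⁺] + K1K2/[H⁺]²) = 1 / (1 + 10^+0.25 + 10^-3.48)
   = 1 / (1 + 1.7783 + 0.00033113) = 1/2.7786 = 0.3599
[CO2*] = α₀ × DIC = 0.3599 × 2.17 = 0.781 mmol/L

[CO2*] = 0.781 mmol/L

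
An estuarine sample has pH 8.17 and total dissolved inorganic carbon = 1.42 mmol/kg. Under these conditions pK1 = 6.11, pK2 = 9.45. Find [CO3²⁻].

α₂ = 1 / (1 + [H⁺]/K2 + [H⁺]²/(K1K2)) = 1 / (1 + 10^+1.28 + 10^-0.78)
   = 1 / (1 + 19.055 + 0.16596) = 1/20.221 = 0.04945
[CO3²⁻] = α₂ × DIC = 0.04945 × 1.42 = 0.0702 mmol/kg

[CO3²⁻] = 0.0702 mmol/kg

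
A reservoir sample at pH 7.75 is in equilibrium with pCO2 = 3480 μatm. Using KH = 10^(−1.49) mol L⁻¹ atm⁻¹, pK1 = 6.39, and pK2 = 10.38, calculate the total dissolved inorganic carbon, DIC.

DIC = 2.70 mmol/L

[CO2*] = KH · pCO2 = 10^(−1.49) × 3480×10^-6 = 1.126×10^-4 mol/L
α₀ = 1/(1 + K1/[H⁺] + K1K2/[H⁺]²) = 1/(1 + 10^+1.36 + 10^-1.27) = 0.04173
DIC = [CO2*]/α₀ = 1.126×10^-4 / 0.04173 = 2.70 mmol/L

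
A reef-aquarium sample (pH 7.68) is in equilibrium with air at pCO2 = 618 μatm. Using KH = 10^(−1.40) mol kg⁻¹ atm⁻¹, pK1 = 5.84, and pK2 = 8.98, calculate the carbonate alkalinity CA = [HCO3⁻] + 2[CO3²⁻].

CA = 1.87 mmol/kg

[CO2*] = KH · pCO2 = 10^(−1.40) × 618×10^-6 = 2.460×10^-5 mol/kg
α₀ = 1/(1 + K1/[H⁺] + K1K2/[H⁺]²) = 1/(1 + 10^+1.84 + 10^+0.54) = 0.01358
DIC = [CO2*]/α₀ = 2.460×10^-5 / 0.01358 = 1.812 mmol/kg
CA = (α₁ + 2α₂)·DIC = (0.9393 + 2×0.04708) × 1.812 = 1.87 mmol/kg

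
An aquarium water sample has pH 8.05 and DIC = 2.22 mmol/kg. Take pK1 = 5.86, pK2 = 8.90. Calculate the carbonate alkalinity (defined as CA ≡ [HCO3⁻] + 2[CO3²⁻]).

CA = 2.48 mmol/kg

CA = [HCO3⁻] + 2[CO3²⁻] = (α₁ + 2α₂)·DIC
At pH 8.05: [H⁺]/K1 = 10^-2.19 = 0.0064565, K2/[H⁺] = 10^-0.85 = 0.14125
α₁ = 1/(1 + 0.0064565 + 0.14125) = 1/1.1477 = 0.8713; α₂ = α₁·K2/[H⁺] = 0.1231
α₁ + 2α₂ = 1.1174
CA = 1.1174 × 2.22 = 2.48 mmol/kg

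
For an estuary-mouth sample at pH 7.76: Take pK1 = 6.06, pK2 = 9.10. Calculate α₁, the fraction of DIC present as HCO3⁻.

α₁ = 1 / (1 + [H⁺]/K1 + K2/[H⁺]) = 1 / (1 + 10^-1.70 + 10^-1.34)
   = 1 / (1 + 0.019953 + 0.045709) = 1/1.0657 = 0.9384

α₁ = 0.938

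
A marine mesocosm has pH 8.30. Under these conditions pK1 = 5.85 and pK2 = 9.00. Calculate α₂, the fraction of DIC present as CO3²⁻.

α₂ = 1 / (1 + [H⁺]/K2 + [H⁺]²/(K1K2)) = 1 / (1 + 10^+0.70 + 10^-1.75)
   = 1 / (1 + 5.0119 + 0.017783) = 1/6.0297 = 0.1658

α₂ = 0.166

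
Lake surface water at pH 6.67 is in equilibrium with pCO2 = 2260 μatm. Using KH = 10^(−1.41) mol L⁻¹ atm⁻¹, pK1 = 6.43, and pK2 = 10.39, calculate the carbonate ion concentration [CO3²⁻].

[CO3²⁻] = 0.0291 μmol/L

[CO2*] = KH · pCO2 = 10^(−1.41) × 2260×10^-6 = 8.792×10^-5 mol/L
α₀ = 1/(1 + K1/[H⁺] + K1K2/[H⁺]²) = 1/(1 + 10^+0.24 + 10^-3.48) = 0.3652
DIC = [CO2*]/α₀ = 8.792×10^-5 / 0.3652 = 0.2407 mmol/L
[CO3²⁻] = α₂·DIC; α₂ = 0.0001209, so [CO3²⁻] = 0.0001209 × 0.2407 = 2.91×10^-5 mmol/L = 0.0291 μmol/L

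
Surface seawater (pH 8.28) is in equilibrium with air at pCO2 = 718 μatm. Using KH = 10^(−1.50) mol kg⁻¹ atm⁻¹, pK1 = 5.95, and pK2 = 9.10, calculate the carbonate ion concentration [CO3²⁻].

[CO3²⁻] = 0.735 mmol/kg

[CO2*] = KH · pCO2 = 10^(−1.50) × 718×10^-6 = 2.271×10^-5 mol/kg
α₀ = 1/(1 + K1/[H⁺] + K1K2/[H⁺]²) = 1/(1 + 10^+2.33 + 10^+1.51) = 0.004046
DIC = [CO2*]/α₀ = 2.271×10^-5 / 0.004046 = 5.612 mmol/kg
[CO3²⁻] = α₂·DIC; α₂ = 0.1309, so [CO3²⁻] = 0.1309 × 5.612 = 0.735 mmol/kg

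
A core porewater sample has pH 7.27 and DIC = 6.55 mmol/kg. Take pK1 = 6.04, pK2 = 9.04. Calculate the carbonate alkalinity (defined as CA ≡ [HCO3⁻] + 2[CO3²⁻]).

CA = 6.29 mmol/kg

CA = [HCO3⁻] + 2[CO3²⁻] = (α₁ + 2α₂)·DIC
At pH 7.27: [H⁺]/K1 = 10^-1.23 = 0.058884, K2/[H⁺] = 10^-1.77 = 0.016982
α₁ = 1/(1 + 0.058884 + 0.016982) = 1/1.0759 = 0.9295; α₂ = α₁·K2/[H⁺] = 0.01578
α₁ + 2α₂ = 0.9611
CA = 0.9611 × 6.55 = 6.29 mmol/kg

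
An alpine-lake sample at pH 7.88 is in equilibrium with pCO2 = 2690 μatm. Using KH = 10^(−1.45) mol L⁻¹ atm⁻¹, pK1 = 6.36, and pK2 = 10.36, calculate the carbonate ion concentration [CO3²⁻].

[CO2*] = KH · pCO2 = 10^(−1.45) × 2690×10^-6 = 9.544×10^-5 mol/L
α₀ = 1/(1 + K1/[H⁺] + K1K2/[H⁺]²) = 1/(1 + 10^+1.52 + 10^-0.96) = 0.02922
DIC = [CO2*]/α₀ = 9.544×10^-5 / 0.02922 = 3.266 mmol/L
[CO3²⁻] = α₂·DIC; α₂ = 0.003204, so [CO3²⁻] = 0.003204 × 3.266 = 0.0105 mmol/L = 10.5 μmol/L

[CO3²⁻] = 10.5 μmol/L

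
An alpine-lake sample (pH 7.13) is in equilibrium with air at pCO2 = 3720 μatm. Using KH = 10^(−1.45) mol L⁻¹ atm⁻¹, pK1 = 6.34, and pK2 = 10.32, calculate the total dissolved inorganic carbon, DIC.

DIC = 0.946 mmol/L

[CO2*] = KH · pCO2 = 10^(−1.45) × 3720×10^-6 = 1.320×10^-4 mol/L
α₀ = 1/(1 + K1/[H⁺] + K1K2/[H⁺]²) = 1/(1 + 10^+0.79 + 10^-2.40) = 0.1395
DIC = [CO2*]/α₀ = 1.320×10^-4 / 0.1395 = 0.946 mmol/L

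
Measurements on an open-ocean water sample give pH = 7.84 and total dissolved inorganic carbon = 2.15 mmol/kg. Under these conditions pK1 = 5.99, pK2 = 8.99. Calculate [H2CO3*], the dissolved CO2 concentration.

[CO2*] = 0.0280 mmol/kg

α₀ = 1 / (1 + K1/[H⁺] + K1K2/[H⁺]²) = 1 / (1 + 10^+1.85 + 10^+0.70)
   = 1 / (1 + 70.795 + 5.0119) = 1/76.806 = 0.01302
[CO2*] = α₀ × DIC = 0.01302 × 2.15 = 0.0280 mmol/kg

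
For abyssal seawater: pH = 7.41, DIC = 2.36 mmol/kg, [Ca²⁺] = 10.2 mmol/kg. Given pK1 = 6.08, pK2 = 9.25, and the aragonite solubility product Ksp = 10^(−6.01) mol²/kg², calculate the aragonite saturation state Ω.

α₂ = 1 / (1 + [H⁺]/K2 + [H⁺]²/(K1K2)) = 1 / (1 + 10^+1.84 + 10^+0.51)
   = 1 / (1 + 69.183 + 3.2359) = 1/73.419 = 0.01362
[CO3²⁻] = α₂ × DIC = 0.01362 × 2.36 = 0.03214 mmol/kg
Ksp = 10^(−6.01) = 9.772×10^-7
Ω = [Ca²⁺][CO3²⁻]/Ksp = (10.2×10^-3)(3.214×10^-5) / 9.772×10^-7 = 0.336

Ω = 0.336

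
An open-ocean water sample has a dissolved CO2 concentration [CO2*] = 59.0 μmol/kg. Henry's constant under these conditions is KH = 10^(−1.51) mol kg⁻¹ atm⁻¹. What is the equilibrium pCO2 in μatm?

pCO2 = 1910 μatm

KH = 10^(−1.51) = 3.090×10^-2 mol kg⁻¹ atm⁻¹
pCO2 = [CO2*]/KH = 59.0×10^-6 / 3.090×10^-2 = 1.91×10^-3 atm = 1910 μatm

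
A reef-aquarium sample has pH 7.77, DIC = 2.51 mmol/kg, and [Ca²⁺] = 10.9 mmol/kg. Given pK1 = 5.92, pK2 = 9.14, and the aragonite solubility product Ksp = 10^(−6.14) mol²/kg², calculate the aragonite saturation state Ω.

α₂ = 1 / (1 + [H⁺]/K2 + [H⁺]²/(K1K2)) = 1 / (1 + 10^+1.37 + 10^-0.48)
   = 1 / (1 + 23.442 + 0.33113) = 1/24.773 = 0.04037
[CO3²⁻] = α₂ × DIC = 0.04037 × 2.51 = 0.1013 mmol/kg
Ksp = 10^(−6.14) = 7.244×10^-7
Ω = [Ca²⁺][CO3²⁻]/Ksp = (10.9×10^-3)(1.013×10^-4) / 7.244×10^-7 = 1.52

Ω = 1.52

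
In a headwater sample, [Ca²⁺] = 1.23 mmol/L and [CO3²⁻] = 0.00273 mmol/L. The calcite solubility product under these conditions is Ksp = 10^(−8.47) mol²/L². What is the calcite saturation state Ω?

Ksp = 10^(−8.47) = 3.388×10^-9
Ω = [Ca²⁺][CO3²⁻]/Ksp = (1.23×10^-3)(0.00273×10^-3) / 3.388×10^-9 = 0.991

Ω = 0.991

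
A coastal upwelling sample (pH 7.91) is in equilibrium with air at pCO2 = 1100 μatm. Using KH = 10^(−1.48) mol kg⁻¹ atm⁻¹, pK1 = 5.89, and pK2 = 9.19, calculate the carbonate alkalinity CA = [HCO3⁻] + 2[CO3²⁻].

CA = 4.21 mmol/kg

[CO2*] = KH · pCO2 = 10^(−1.48) × 1100×10^-6 = 3.642×10^-5 mol/kg
α₀ = 1/(1 + K1/[H⁺] + K1K2/[H⁺]²) = 1/(1 + 10^+2.02 + 10^+0.74) = 0.008992
DIC = [CO2*]/α₀ = 3.642×10^-5 / 0.008992 = 4.051 mmol/kg
CA = (α₁ + 2α₂)·DIC = (0.9416 + 2×0.04942) × 4.051 = 4.21 mmol/kg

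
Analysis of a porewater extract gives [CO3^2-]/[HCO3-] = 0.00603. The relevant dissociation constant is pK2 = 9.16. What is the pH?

pH = 6.94

From K2 = [H⁺][CO3^2-]/[HCO3-]:  pH = pK2 + log₁₀([CO3^2-]/[HCO3-])
log₁₀(0.00603) = -2.220
pH = 9.16 + (-2.220) = 6.94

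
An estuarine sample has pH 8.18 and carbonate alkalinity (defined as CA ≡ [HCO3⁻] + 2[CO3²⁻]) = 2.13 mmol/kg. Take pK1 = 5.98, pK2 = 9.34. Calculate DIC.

CA = [HCO3⁻] + 2[CO3²⁻] = (α₁ + 2α₂)·DIC
At pH 8.18: [H⁺]/K1 = 10^-2.20 = 0.0063096, K2/[H⁺] = 10^-1.16 = 0.069183
α₁ = 1/(1 + 0.0063096 + 0.069183) = 1/1.0755 = 0.9298; α₂ = α₁·K2/[H⁺] = 0.06433
α₁ + 2α₂ = 1.0585
DIC = CA / (α₁ + 2α₂) = 2.13 / 1.0585 = 2.01 mmol/kg

DIC = 2.01 mmol/kg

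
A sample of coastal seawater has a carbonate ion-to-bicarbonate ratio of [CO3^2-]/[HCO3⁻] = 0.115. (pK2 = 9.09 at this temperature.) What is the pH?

pH = 8.15

From K2 = [H⁺][CO3^2-]/[HCO3⁻]:  pH = pK2 + log₁₀([CO3^2-]/[HCO3⁻])
log₁₀(0.115) = -0.939
pH = 9.09 + (-0.939) = 8.15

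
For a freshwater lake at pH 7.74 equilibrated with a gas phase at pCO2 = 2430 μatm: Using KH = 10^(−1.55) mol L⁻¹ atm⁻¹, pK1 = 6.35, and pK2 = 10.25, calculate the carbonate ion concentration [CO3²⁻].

[CO3²⁻] = 5.20 μmol/L

[CO2*] = KH · pCO2 = 10^(−1.55) × 2430×10^-6 = 6.849×10^-5 mol/L
α₀ = 1/(1 + K1/[H⁺] + K1K2/[H⁺]²) = 1/(1 + 10^+1.39 + 10^-1.12) = 0.03903
DIC = [CO2*]/α₀ = 6.849×10^-5 / 0.03903 = 1.755 mmol/L
[CO3²⁻] = α₂·DIC; α₂ = 0.002961, so [CO3²⁻] = 0.002961 × 1.755 = 0.00520 mmol/L = 5.20 μmol/L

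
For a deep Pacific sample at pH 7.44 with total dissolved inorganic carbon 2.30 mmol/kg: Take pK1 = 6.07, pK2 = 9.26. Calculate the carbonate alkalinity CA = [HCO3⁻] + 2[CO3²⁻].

CA = 2.24 mmol/kg

CA = [HCO3⁻] + 2[CO3²⁻] = (α₁ + 2α₂)·DIC
At pH 7.44: [H⁺]/K1 = 10^-1.37 = 0.042658, K2/[H⁺] = 10^-1.82 = 0.015136
α₁ = 1/(1 + 0.042658 + 0.015136) = 1/1.0578 = 0.9454; α₂ = α₁·K2/[H⁺] = 0.01431
α₁ + 2α₂ = 0.9740
CA = 0.9740 × 2.30 = 2.24 mmol/kg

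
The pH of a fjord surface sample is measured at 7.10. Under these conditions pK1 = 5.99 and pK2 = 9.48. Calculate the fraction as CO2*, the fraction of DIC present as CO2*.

α₀ = 0.0718

α₀ = 1 / (1 + K1/[H⁺] + K1K2/[H⁺]²) = 1 / (1 + 10^+1.11 + 10^-1.27)
   = 1 / (1 + 12.882 + 0.053703) = 1/13.936 = 0.07176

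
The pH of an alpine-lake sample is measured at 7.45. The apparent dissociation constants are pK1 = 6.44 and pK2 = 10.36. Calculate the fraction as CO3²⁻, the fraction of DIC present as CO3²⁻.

α₂ = 0.00112

α₂ = 1 / (1 + [H⁺]/K2 + [H⁺]²/(K1K2)) = 1 / (1 + 10^+2.91 + 10^+1.90)
   = 1 / (1 + 812.83 + 79.433) = 1/893.26 = 0.001119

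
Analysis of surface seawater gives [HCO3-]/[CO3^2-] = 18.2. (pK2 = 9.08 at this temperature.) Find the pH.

From K2 = [H⁺][CO3^2-]/[HCO3-]:  pH = pK2 − log₁₀([HCO3-]/[CO3^2-])
log₁₀(18.2) = +1.260
pH = 9.08 − (+1.260) = 7.82

pH = 7.82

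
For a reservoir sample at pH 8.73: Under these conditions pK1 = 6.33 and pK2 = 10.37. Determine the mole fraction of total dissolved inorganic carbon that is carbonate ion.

α₂ = 0.0223

α₂ = 1 / (1 + [H⁺]/K2 + [H⁺]²/(K1K2)) = 1 / (1 + 10^+1.64 + 10^-0.76)
   = 1 / (1 + 43.652 + 0.17378) = 1/44.825 = 0.02231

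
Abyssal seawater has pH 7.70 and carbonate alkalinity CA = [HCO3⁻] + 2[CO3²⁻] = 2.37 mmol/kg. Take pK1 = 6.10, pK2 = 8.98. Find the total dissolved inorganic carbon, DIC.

CA = [HCO3⁻] + 2[CO3²⁻] = (α₁ + 2α₂)·DIC
At pH 7.70: [H⁺]/K1 = 10^-1.60 = 0.025119, K2/[H⁺] = 10^-1.28 = 0.052481
α₁ = 1/(1 + 0.025119 + 0.052481) = 1/1.0776 = 0.9280; α₂ = α₁·K2/[H⁺] = 0.04870
α₁ + 2α₂ = 1.0254
DIC = CA / (α₁ + 2α₂) = 2.37 / 1.0254 = 2.31 mmol/kg

DIC = 2.31 mmol/kg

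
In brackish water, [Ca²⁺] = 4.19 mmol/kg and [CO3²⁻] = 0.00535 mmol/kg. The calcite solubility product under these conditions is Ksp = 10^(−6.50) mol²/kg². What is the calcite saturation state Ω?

Ω = 0.0709

Ksp = 10^(−6.50) = 3.162×10^-7
Ω = [Ca²⁺][CO3²⁻]/Ksp = (4.19×10^-3)(0.00535×10^-3) / 3.162×10^-7 = 0.0709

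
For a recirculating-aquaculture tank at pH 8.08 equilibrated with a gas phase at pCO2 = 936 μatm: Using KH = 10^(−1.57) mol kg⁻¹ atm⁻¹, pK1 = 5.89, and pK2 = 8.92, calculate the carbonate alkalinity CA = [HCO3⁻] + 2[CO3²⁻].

[CO2*] = KH · pCO2 = 10^(−1.57) × 936×10^-6 = 2.519×10^-5 mol/kg
α₀ = 1/(1 + K1/[H⁺] + K1K2/[H⁺]²) = 1/(1 + 10^+2.19 + 10^+1.35) = 0.005610
DIC = [CO2*]/α₀ = 2.519×10^-5 / 0.005610 = 4.491 mmol/kg
CA = (α₁ + 2α₂)·DIC = (0.8688 + 2×0.1256) × 4.491 = 5.03 mmol/kg

CA = 5.03 mmol/kg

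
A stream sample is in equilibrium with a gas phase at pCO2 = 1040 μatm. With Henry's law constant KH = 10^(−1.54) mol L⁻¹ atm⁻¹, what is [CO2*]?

[CO2*] = 30.0 μmol/L

KH = 10^(−1.54) = 2.884×10^-2 mol L⁻¹ atm⁻¹
[CO2*] = KH · pCO2 = 2.884×10^-2 × 1040×10^-6 atm = 3.00×10^-5 mol/L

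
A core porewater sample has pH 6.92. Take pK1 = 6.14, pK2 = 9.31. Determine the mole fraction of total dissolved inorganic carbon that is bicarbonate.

α₁ = 0.855

α₁ = 1 / (1 + [H⁺]/K1 + K2/[H⁺]) = 1 / (1 + 10^-0.78 + 10^-2.39)
   = 1 / (1 + 0.16596 + 0.0040738) = 1/1.1700 = 0.8547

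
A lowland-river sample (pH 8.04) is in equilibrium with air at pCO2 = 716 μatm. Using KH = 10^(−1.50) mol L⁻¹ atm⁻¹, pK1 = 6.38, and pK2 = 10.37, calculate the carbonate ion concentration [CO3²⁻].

[CO2*] = KH · pCO2 = 10^(−1.50) × 716×10^-6 = 2.264×10^-5 mol/L
α₀ = 1/(1 + K1/[H⁺] + K1K2/[H⁺]²) = 1/(1 + 10^+1.66 + 10^-0.67) = 0.02131
DIC = [CO2*]/α₀ = 2.264×10^-5 / 0.02131 = 1.062 mmol/L
[CO3²⁻] = α₂·DIC; α₂ = 0.004556, so [CO3²⁻] = 0.004556 × 1.062 = 0.00484 mmol/L = 4.84 μmol/L

[CO3²⁻] = 4.84 μmol/L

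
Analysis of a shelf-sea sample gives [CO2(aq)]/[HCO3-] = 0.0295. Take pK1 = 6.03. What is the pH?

pH = 7.56

From K1 = [H⁺][HCO3-]/[CO2(aq)]:  pH = pK1 − log₁₀([CO2(aq)]/[HCO3-])
log₁₀(0.0295) = -1.530
pH = 6.03 − (-1.530) = 7.56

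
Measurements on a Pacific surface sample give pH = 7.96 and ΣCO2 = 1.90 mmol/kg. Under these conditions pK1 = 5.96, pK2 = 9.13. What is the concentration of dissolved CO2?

[CO2*] = 17.6 μmol/kg

α₀ = 1 / (1 + K1/[H⁺] + K1K2/[H⁺]²) = 1 / (1 + 10^+2.00 + 10^+0.83)
   = 1 / (1 + 100.00 + 6.7608) = 1/107.76 = 0.009280
[CO2*] = α₀ × DIC = 0.009280 × 1.90 = 0.0176 mmol/kg = 17.6 μmol/kg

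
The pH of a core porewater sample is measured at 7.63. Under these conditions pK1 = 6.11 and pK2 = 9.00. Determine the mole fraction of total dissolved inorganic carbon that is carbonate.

α₂ = 0.0398

α₂ = 1 / (1 + [H⁺]/K2 + [H⁺]²/(K1K2)) = 1 / (1 + 10^+1.37 + 10^-0.15)
   = 1 / (1 + 23.442 + 0.70795) = 1/25.150 = 0.03976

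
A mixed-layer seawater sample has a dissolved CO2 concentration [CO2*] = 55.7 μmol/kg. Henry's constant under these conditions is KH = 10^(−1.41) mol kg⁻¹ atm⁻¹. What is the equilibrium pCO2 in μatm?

KH = 10^(−1.41) = 3.890×10^-2 mol kg⁻¹ atm⁻¹
pCO2 = [CO2*]/KH = 55.7×10^-6 / 3.890×10^-2 = 1.43×10^-3 atm = 1430 μatm

pCO2 = 1430 μatm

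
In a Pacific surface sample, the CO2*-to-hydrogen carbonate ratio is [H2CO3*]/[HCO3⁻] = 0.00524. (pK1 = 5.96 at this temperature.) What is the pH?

From K1 = [H⁺][HCO3⁻]/[H2CO3*]:  pH = pK1 − log₁₀([H2CO3*]/[HCO3⁻])
log₁₀(0.00524) = -2.281
pH = 5.96 − (-2.281) = 8.24

pH = 8.24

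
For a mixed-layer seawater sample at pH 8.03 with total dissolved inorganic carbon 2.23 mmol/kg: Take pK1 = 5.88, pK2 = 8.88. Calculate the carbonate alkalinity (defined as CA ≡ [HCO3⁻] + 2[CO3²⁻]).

CA = 2.49 mmol/kg

CA = [HCO3⁻] + 2[CO3²⁻] = (α₁ + 2α₂)·DIC
At pH 8.03: [H⁺]/K1 = 10^-2.15 = 0.0070795, K2/[H⁺] = 10^-0.85 = 0.14125
α₁ = 1/(1 + 0.0070795 + 0.14125) = 1/1.1483 = 0.8708; α₂ = α₁·K2/[H⁺] = 0.1230
α₁ + 2α₂ = 1.1168
CA = 1.1168 × 2.23 = 2.49 mmol/kg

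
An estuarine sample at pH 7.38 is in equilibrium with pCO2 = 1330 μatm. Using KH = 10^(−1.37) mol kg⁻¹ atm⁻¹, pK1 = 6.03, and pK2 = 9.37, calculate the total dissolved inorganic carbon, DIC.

DIC = 1.34 mmol/kg

[CO2*] = KH · pCO2 = 10^(−1.37) × 1330×10^-6 = 5.674×10^-5 mol/kg
α₀ = 1/(1 + K1/[H⁺] + K1K2/[H⁺]²) = 1/(1 + 10^+1.35 + 10^-0.64) = 0.04234
DIC = [CO2*]/α₀ = 5.674×10^-5 / 0.04234 = 1.34 mmol/kg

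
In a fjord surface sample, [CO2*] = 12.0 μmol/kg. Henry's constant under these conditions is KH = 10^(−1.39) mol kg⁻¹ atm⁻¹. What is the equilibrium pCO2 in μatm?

pCO2 = 295 μatm

KH = 10^(−1.39) = 4.074×10^-2 mol kg⁻¹ atm⁻¹
pCO2 = [CO2*]/KH = 12.0×10^-6 / 4.074×10^-2 = 2.95×10^-4 atm = 295 μatm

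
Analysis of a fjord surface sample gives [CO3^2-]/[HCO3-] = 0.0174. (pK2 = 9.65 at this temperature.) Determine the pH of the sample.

pH = 7.89

From K2 = [H⁺][CO3^2-]/[HCO3-]:  pH = pK2 + log₁₀([CO3^2-]/[HCO3-])
log₁₀(0.0174) = -1.759
pH = 9.65 + (-1.759) = 7.89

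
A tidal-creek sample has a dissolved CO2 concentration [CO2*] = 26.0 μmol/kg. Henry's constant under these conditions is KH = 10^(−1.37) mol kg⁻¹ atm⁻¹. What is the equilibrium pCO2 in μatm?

pCO2 = 609 μatm

KH = 10^(−1.37) = 4.266×10^-2 mol kg⁻¹ atm⁻¹
pCO2 = [CO2*]/KH = 26.0×10^-6 / 4.266×10^-2 = 6.09×10^-4 atm = 609 μatm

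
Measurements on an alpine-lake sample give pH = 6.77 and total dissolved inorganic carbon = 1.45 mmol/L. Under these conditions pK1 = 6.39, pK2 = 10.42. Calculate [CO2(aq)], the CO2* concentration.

[CO2*] = 0.427 mmol/L

α₀ = 1 / (1 + K1/[H⁺] + K1K2/[H⁺]²) = 1 / (1 + 10^+0.38 + 10^-3.27)
   = 1 / (1 + 2.3988 + 0.00053703) = 1/3.3994 = 0.2942
[CO2*] = α₀ × DIC = 0.2942 × 1.45 = 0.427 mmol/L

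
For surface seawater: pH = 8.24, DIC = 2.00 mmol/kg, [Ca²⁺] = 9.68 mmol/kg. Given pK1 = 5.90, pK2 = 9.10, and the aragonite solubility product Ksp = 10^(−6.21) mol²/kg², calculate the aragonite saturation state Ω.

Ω = 3.79

α₂ = 1 / (1 + [H⁺]/K2 + [H⁺]²/(K1K2)) = 1 / (1 + 10^+0.86 + 10^-1.48)
   = 1 / (1 + 7.2444 + 0.033113) = 1/8.2775 = 0.1208
[CO3²⁻] = α₂ × DIC = 0.1208 × 2.00 = 0.2416 mmol/kg
Ksp = 10^(−6.21) = 6.166×10^-7
Ω = [Ca²⁺][CO3²⁻]/Ksp = (9.68×10^-3)(2.416×10^-4) / 6.166×10^-7 = 3.79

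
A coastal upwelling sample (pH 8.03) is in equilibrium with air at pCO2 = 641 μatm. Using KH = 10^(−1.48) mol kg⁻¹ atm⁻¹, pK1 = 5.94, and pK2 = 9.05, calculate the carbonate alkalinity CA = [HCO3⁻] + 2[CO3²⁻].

CA = 3.11 mmol/kg

[CO2*] = KH · pCO2 = 10^(−1.48) × 641×10^-6 = 2.123×10^-5 mol/kg
α₀ = 1/(1 + K1/[H⁺] + K1K2/[H⁺]²) = 1/(1 + 10^+2.09 + 10^+1.07) = 0.007365
DIC = [CO2*]/α₀ = 2.123×10^-5 / 0.007365 = 2.882 mmol/kg
CA = (α₁ + 2α₂)·DIC = (0.9061 + 2×0.08653) × 2.882 = 3.11 mmol/kg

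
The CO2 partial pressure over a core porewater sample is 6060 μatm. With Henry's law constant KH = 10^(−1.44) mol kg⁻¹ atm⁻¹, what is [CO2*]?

KH = 10^(−1.44) = 3.631×10^-2 mol kg⁻¹ atm⁻¹
[CO2*] = KH · pCO2 = 3.631×10^-2 × 6060×10^-6 atm = 2.20×10^-4 mol/kg

[CO2*] = 220 μmol/kg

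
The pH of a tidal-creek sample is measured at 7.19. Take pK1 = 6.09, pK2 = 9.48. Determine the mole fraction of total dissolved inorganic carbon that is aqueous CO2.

α₀ = 1 / (1 + K1/[H⁺] + K1K2/[H⁺]²) = 1 / (1 + 10^+1.10 + 10^-1.19)
   = 1 / (1 + 12.589 + 0.064565) = 1/13.654 = 0.07324

α₀ = 0.0732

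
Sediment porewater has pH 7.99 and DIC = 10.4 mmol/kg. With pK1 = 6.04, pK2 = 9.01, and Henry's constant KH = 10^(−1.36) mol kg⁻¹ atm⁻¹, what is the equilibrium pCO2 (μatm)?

α₀ = 1 / (1 + K1/[H⁺] + K1K2/[H⁺]²) = 1 / (1 + 10^+1.95 + 10^+0.93)
   = 1 / (1 + 89.125 + 8.5114) = 1/98.636 = 0.01014
[CO2*] = α₀ × DIC = 0.01014 × 10.4 = 0.1054 mmol/kg
pCO2 = [CO2*]/KH = 1.054×10^-4 / 4.365×10^-2 = 2420 μatm

pCO2 = 2420 μatm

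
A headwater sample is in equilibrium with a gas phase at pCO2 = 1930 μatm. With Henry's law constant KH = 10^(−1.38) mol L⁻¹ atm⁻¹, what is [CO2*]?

[CO2*] = 80.5 μmol/L

KH = 10^(−1.38) = 4.169×10^-2 mol L⁻¹ atm⁻¹
[CO2*] = KH · pCO2 = 4.169×10^-2 × 1930×10^-6 atm = 8.05×10^-5 mol/L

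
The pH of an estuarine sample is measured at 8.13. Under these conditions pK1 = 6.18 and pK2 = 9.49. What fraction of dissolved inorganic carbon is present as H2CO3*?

α₀ = 0.0106

α₀ = 1 / (1 + K1/[H⁺] + K1K2/[H⁺]²) = 1 / (1 + 10^+1.95 + 10^+0.59)
   = 1 / (1 + 89.125 + 3.8905) = 1/94.016 = 0.01064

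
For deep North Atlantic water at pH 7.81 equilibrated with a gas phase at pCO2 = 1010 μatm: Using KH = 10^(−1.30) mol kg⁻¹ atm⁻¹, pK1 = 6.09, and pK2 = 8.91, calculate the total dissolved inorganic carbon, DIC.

DIC = 2.92 mmol/kg

[CO2*] = KH · pCO2 = 10^(−1.30) × 1010×10^-6 = 5.062×10^-5 mol/kg
α₀ = 1/(1 + K1/[H⁺] + K1K2/[H⁺]²) = 1/(1 + 10^+1.72 + 10^+0.62) = 0.01735
DIC = [CO2*]/α₀ = 5.062×10^-5 / 0.01735 = 2.92 mmol/kg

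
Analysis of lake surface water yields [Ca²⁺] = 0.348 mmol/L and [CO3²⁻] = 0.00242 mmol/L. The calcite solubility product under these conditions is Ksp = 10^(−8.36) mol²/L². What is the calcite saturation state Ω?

Ω = 0.193

Ksp = 10^(−8.36) = 4.365×10^-9
Ω = [Ca²⁺][CO3²⁻]/Ksp = (0.348×10^-3)(0.00242×10^-3) / 4.365×10^-9 = 0.193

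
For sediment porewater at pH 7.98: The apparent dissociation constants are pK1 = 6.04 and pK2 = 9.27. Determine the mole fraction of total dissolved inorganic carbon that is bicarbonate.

α₁ = 0.941

α₁ = 1 / (1 + [H⁺]/K1 + K2/[H⁺]) = 1 / (1 + 10^-1.94 + 10^-1.29)
   = 1 / (1 + 0.011482 + 0.051286) = 1/1.0628 = 0.9409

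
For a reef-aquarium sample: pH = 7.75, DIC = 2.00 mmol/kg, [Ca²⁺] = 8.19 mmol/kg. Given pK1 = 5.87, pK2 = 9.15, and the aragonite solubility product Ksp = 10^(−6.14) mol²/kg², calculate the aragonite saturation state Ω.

Ω = 0.855

α₂ = 1 / (1 + [H⁺]/K2 + [H⁺]²/(K1K2)) = 1 / (1 + 10^+1.40 + 10^-0.48)
   = 1 / (1 + 25.119 + 0.33113) = 1/26.450 = 0.03781
[CO3²⁻] = α₂ × DIC = 0.03781 × 2.00 = 0.07561 mmol/kg
Ksp = 10^(−6.14) = 7.244×10^-7
Ω = [Ca²⁺][CO3²⁻]/Ksp = (8.19×10^-3)(7.561×10^-5) / 7.244×10^-7 = 0.855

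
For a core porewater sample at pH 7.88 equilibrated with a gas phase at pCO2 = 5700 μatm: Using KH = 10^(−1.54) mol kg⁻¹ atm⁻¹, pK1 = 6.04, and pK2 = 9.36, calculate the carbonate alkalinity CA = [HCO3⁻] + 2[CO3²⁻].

[CO2*] = KH · pCO2 = 10^(−1.54) × 5700×10^-6 = 1.644×10^-4 mol/kg
α₀ = 1/(1 + K1/[H⁺] + K1K2/[H⁺]²) = 1/(1 + 10^+1.84 + 10^+0.36) = 0.01380
DIC = [CO2*]/α₀ = 1.644×10^-4 / 0.01380 = 11.91 mmol/kg
CA = (α₁ + 2α₂)·DIC = (0.9546 + 2×0.03161) × 11.91 = 12.1 mmol/kg

CA = 12.1 mmol/kg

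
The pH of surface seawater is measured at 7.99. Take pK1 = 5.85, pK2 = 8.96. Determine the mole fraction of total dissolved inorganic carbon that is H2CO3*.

α₀ = 1 / (1 + K1/[H⁺] + K1K2/[H⁺]²) = 1 / (1 + 10^+2.14 + 10^+1.17)
   = 1 / (1 + 138.04 + 14.791) = 1/153.83 = 0.006501

α₀ = 0.00650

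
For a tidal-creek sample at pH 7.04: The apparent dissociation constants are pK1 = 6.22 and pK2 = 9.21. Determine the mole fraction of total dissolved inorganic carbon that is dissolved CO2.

α₀ = 1 / (1 + K1/[H⁺] + K1K2/[H⁺]²) = 1 / (1 + 10^+0.82 + 10^-1.35)
   = 1 / (1 + 6.6069 + 0.044668) = 1/7.6516 = 0.1307

α₀ = 0.131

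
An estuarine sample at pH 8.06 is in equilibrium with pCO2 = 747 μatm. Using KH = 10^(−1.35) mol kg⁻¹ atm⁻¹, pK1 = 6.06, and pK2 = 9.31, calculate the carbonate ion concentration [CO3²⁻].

[CO3²⁻] = 0.188 mmol/kg

[CO2*] = KH · pCO2 = 10^(−1.35) × 747×10^-6 = 3.337×10^-5 mol/kg
α₀ = 1/(1 + K1/[H⁺] + K1K2/[H⁺]²) = 1/(1 + 10^+2.00 + 10^+0.75) = 0.009379
DIC = [CO2*]/α₀ = 3.337×10^-5 / 0.009379 = 3.558 mmol/kg
[CO3²⁻] = α₂·DIC; α₂ = 0.05274, so [CO3²⁻] = 0.05274 × 3.558 = 0.188 mmol/kg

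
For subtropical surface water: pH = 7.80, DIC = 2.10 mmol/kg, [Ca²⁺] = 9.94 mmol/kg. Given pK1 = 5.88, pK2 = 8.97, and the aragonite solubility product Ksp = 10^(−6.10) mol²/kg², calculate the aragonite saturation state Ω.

Ω = 1.65

α₂ = 1 / (1 + [H⁺]/K2 + [H⁺]²/(K1K2)) = 1 / (1 + 10^+1.17 + 10^-0.75)
   = 1 / (1 + 14.791 + 0.17783) = 1/15.969 = 0.06262
[CO3²⁻] = α₂ × DIC = 0.06262 × 2.10 = 0.1315 mmol/kg
Ksp = 10^(−6.10) = 7.943×10^-7
Ω = [Ca²⁺][CO3²⁻]/Ksp = (9.94×10^-3)(1.315×10^-4) / 7.943×10^-7 = 1.65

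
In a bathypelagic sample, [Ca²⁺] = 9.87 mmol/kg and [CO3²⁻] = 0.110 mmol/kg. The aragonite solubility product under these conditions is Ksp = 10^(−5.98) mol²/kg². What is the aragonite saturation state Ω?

Ksp = 10^(−5.98) = 1.047×10^-6
Ω = [Ca²⁺][CO3²⁻]/Ksp = (9.87×10^-3)(0.110×10^-3) / 1.047×10^-6 = 1.04

Ω = 1.04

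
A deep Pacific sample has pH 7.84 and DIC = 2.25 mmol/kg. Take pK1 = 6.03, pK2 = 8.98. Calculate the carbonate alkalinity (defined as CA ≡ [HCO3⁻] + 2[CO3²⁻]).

CA = [HCO3⁻] + 2[CO3²⁻] = (α₁ + 2α₂)·DIC
At pH 7.84: [H⁺]/K1 = 10^-1.81 = 0.015488, K2/[H⁺] = 10^-1.14 = 0.072444
α₁ = 1/(1 + 0.015488 + 0.072444) = 1/1.0879 = 0.9192; α₂ = α₁·K2/[H⁺] = 0.06659
α₁ + 2α₂ = 1.0524
CA = 1.0524 × 2.25 = 2.37 mmol/kg

CA = 2.37 mmol/kg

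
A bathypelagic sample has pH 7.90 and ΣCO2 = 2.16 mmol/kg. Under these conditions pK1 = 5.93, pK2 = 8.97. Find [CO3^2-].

[CO3²⁻] = 0.168 mmol/kg

α₂ = 1 / (1 + [H⁺]/K2 + [H⁺]²/(K1K2)) = 1 / (1 + 10^+1.07 + 10^-0.90)
   = 1 / (1 + 11.749 + 0.12589) = 1/12.875 = 0.07767
[CO3²⁻] = α₂ × DIC = 0.07767 × 2.16 = 0.168 mmol/kg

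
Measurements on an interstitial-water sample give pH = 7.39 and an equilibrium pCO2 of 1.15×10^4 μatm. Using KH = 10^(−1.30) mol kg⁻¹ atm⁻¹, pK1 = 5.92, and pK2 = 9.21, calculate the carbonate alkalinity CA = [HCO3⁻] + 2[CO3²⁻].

CA = 17.5 mmol/kg

[CO2*] = KH · pCO2 = 10^(−1.30) × 1.15×10^4×10^-6 = 5.764×10^-4 mol/kg
α₀ = 1/(1 + K1/[H⁺] + K1K2/[H⁺]²) = 1/(1 + 10^+1.47 + 10^-0.35) = 0.03230
DIC = [CO2*]/α₀ = 5.764×10^-4 / 0.03230 = 17.84 mmol/kg
CA = (α₁ + 2α₂)·DIC = (0.9533 + 2×0.01443) × 17.84 = 17.5 mmol/kg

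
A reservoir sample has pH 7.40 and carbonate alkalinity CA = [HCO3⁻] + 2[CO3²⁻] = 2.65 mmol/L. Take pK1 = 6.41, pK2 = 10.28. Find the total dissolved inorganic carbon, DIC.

DIC = 2.92 mmol/L

CA = [HCO3⁻] + 2[CO3²⁻] = (α₁ + 2α₂)·DIC
At pH 7.40: [H⁺]/K1 = 10^-0.99 = 0.10233, K2/[H⁺] = 10^-2.88 = 0.0013183
α₁ = 1/(1 + 0.10233 + 0.0013183) = 1/1.1036 = 0.9061; α₂ = α₁·K2/[H⁺] = 0.001194
α₁ + 2α₂ = 0.9085
DIC = CA / (α₁ + 2α₂) = 2.65 / 0.9085 = 2.92 mmol/L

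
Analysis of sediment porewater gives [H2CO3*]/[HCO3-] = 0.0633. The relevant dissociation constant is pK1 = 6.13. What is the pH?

pH = 7.33

From K1 = [H⁺][HCO3-]/[H2CO3*]:  pH = pK1 − log₁₀([H2CO3*]/[HCO3-])
log₁₀(0.0633) = -1.199
pH = 6.13 − (-1.199) = 7.33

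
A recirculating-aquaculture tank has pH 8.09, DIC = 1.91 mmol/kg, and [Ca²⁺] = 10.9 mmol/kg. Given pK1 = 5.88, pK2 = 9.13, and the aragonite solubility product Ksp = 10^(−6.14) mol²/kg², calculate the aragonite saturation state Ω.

Ω = 2.39

α₂ = 1 / (1 + [H⁺]/K2 + [H⁺]²/(K1K2)) = 1 / (1 + 10^+1.04 + 10^-1.17)
   = 1 / (1 + 10.965 + 0.067608) = 1/12.032 = 0.08311
[CO3²⁻] = α₂ × DIC = 0.08311 × 1.91 = 0.1587 mmol/kg
Ksp = 10^(−6.14) = 7.244×10^-7
Ω = [Ca²⁺][CO3²⁻]/Ksp = (10.9×10^-3)(1.587×10^-4) / 7.244×10^-7 = 2.39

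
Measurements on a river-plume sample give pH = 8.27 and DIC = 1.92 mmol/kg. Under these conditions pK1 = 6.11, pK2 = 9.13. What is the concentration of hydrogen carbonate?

α₁ = 1 / (1 + [H⁺]/K1 + K2/[H⁺]) = 1 / (1 + 10^-2.16 + 10^-0.86)
   = 1 / (1 + 0.0069183 + 0.13804) = 1/1.1450 = 0.8734
[HCO3⁻] = α₁ × DIC = 0.8734 × 1.92 = 1.68 mmol/kg

[HCO3⁻] = 1.68 mmol/kg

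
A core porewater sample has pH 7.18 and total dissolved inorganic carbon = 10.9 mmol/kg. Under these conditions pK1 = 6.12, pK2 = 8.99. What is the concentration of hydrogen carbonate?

[HCO3⁻] = 9.89 mmol/kg

α₁ = 1 / (1 + [H⁺]/K1 + K2/[H⁺]) = 1 / (1 + 10^-1.06 + 10^-1.81)
   = 1 / (1 + 0.087096 + 0.015488) = 1/1.1026 = 0.9070
[HCO3⁻] = α₁ × DIC = 0.9070 × 10.9 = 9.89 mmol/kg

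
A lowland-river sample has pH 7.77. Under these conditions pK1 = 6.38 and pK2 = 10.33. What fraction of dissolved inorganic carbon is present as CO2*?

α₀ = 0.0390

α₀ = 1 / (1 + K1/[H⁺] + K1K2/[H⁺]²) = 1 / (1 + 10^+1.39 + 10^-1.17)
   = 1 / (1 + 24.547 + 0.067608) = 1/25.615 = 0.03904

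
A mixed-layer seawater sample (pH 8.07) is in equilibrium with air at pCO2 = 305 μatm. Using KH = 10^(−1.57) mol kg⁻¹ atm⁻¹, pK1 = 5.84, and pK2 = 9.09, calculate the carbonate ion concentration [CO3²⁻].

[CO2*] = KH · pCO2 = 10^(−1.57) × 305×10^-6 = 8.209×10^-6 mol/kg
α₀ = 1/(1 + K1/[H⁺] + K1K2/[H⁺]²) = 1/(1 + 10^+2.23 + 10^+1.21) = 0.005346
DIC = [CO2*]/α₀ = 8.209×10^-6 / 0.005346 = 1.535 mmol/kg
[CO3²⁻] = α₂·DIC; α₂ = 0.08671, so [CO3²⁻] = 0.08671 × 1.535 = 0.133 mmol/kg

[CO3²⁻] = 0.133 mmol/kg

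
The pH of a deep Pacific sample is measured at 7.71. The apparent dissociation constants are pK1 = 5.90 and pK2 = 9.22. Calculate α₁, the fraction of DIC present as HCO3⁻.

α₁ = 0.956

α₁ = 1 / (1 + [H⁺]/K1 + K2/[H⁺]) = 1 / (1 + 10^-1.81 + 10^-1.51)
   = 1 / (1 + 0.015488 + 0.030903) = 1/1.0464 = 0.9557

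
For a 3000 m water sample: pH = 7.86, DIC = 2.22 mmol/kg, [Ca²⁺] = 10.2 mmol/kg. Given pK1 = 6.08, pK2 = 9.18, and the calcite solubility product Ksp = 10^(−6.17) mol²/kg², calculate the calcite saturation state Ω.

Ω = 1.51

α₂ = 1 / (1 + [H⁺]/K2 + [H⁺]²/(K1K2)) = 1 / (1 + 10^+1.32 + 10^-0.46)
   = 1 / (1 + 20.893 + 0.34674) = 1/22.240 = 0.04496
[CO3²⁻] = α₂ × DIC = 0.04496 × 2.22 = 0.09982 mmol/kg
Ksp = 10^(−6.17) = 6.761×10^-7
Ω = [Ca²⁺][CO3²⁻]/Ksp = (10.2×10^-3)(9.982×10^-5) / 6.761×10^-7 = 1.51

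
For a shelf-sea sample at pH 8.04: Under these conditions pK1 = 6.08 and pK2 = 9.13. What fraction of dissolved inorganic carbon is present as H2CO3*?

α₀ = 0.0100

α₀ = 1 / (1 + K1/[H⁺] + K1K2/[H⁺]²) = 1 / (1 + 10^+1.96 + 10^+0.87)
   = 1 / (1 + 91.201 + 7.4131) = 1/99.614 = 0.01004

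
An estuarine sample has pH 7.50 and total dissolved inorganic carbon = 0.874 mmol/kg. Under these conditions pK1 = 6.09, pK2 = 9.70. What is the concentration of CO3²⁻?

α₂ = 1 / (1 + [H⁺]/K2 + [H⁺]²/(K1K2)) = 1 / (1 + 10^+2.20 + 10^+0.79)
   = 1 / (1 + 158.49 + 6.1660) = 1/165.66 = 0.006037
[CO3²⁻] = α₂ × DIC = 0.006037 × 0.874 = 0.00528 mmol/kg = 5.28 μmol/kg

[CO3²⁻] = 5.28 μmol/kg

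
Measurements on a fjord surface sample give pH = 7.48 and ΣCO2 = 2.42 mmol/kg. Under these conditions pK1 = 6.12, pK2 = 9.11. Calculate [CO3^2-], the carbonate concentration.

α₂ = 1 / (1 + [H⁺]/K2 + [H⁺]²/(K1K2)) = 1 / (1 + 10^+1.63 + 10^+0.27)
   = 1 / (1 + 42.658 + 1.8621) = 1/45.520 = 0.02197
[CO3²⁻] = α₂ × DIC = 0.02197 × 2.42 = 0.0532 mmol/kg

[CO3²⁻] = 0.0532 mmol/kg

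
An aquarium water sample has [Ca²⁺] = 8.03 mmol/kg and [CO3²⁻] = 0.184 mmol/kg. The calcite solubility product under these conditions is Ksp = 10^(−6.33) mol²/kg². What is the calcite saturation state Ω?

Ω = 3.16

Ksp = 10^(−6.33) = 4.677×10^-7
Ω = [Ca²⁺][CO3²⁻]/Ksp = (8.03×10^-3)(0.184×10^-3) / 4.677×10^-7 = 3.16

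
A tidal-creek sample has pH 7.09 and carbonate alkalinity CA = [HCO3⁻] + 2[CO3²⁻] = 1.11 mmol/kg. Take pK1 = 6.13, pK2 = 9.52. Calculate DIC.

DIC = 1.23 mmol/kg

CA = [HCO3⁻] + 2[CO3²⁻] = (α₁ + 2α₂)·DIC
At pH 7.09: [H⁺]/K1 = 10^-0.96 = 0.10965, K2/[H⁺] = 10^-2.43 = 0.0037154
α₁ = 1/(1 + 0.10965 + 0.0037154) = 1/1.1134 = 0.8982; α₂ = α₁·K2/[H⁺] = 0.003337
α₁ + 2α₂ = 0.9049
DIC = CA / (α₁ + 2α₂) = 1.11 / 0.9049 = 1.23 mmol/kg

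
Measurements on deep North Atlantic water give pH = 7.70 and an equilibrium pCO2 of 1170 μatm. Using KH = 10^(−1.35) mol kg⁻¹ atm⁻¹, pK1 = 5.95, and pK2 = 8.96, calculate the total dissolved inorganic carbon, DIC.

[CO2*] = KH · pCO2 = 10^(−1.35) × 1170×10^-6 = 5.226×10^-5 mol/kg
α₀ = 1/(1 + K1/[H⁺] + K1K2/[H⁺]²) = 1/(1 + 10^+1.75 + 10^+0.49) = 0.01658
DIC = [CO2*]/α₀ = 5.226×10^-5 / 0.01658 = 3.15 mmol/kg

DIC = 3.15 mmol/kg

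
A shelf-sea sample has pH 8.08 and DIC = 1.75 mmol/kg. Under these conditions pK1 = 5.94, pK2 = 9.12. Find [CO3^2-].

[CO3²⁻] = 0.145 mmol/kg

α₂ = 1 / (1 + [H⁺]/K2 + [H⁺]²/(K1K2)) = 1 / (1 + 10^+1.04 + 10^-1.10)
   = 1 / (1 + 10.965 + 0.079433) = 1/12.044 = 0.08303
[CO3²⁻] = α₂ × DIC = 0.08303 × 1.75 = 0.145 mmol/kg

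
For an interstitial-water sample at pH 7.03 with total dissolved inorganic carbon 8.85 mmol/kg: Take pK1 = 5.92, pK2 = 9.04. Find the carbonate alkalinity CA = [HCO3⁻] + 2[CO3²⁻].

CA = 8.30 mmol/kg

CA = [HCO3⁻] + 2[CO3²⁻] = (α₁ + 2α₂)·DIC
At pH 7.03: [H⁺]/K1 = 10^-1.11 = 0.077625, K2/[H⁺] = 10^-2.01 = 0.0097724
α₁ = 1/(1 + 0.077625 + 0.0097724) = 1/1.0874 = 0.9196; α₂ = α₁·K2/[H⁺] = 0.008987
α₁ + 2α₂ = 0.9376
CA = 0.9376 × 8.85 = 8.30 mmol/kg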